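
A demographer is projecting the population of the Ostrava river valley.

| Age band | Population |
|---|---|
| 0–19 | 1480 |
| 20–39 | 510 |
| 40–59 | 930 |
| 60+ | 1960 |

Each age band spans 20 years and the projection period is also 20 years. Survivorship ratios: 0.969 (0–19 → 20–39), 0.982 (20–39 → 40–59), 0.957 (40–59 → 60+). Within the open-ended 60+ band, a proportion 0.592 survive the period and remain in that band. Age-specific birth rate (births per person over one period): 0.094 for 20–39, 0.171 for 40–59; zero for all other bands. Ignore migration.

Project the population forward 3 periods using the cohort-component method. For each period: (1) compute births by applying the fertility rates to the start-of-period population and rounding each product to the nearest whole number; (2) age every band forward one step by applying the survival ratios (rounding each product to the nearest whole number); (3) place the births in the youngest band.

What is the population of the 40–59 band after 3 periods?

197

Period 1.
Births: 510 × 0.094 = 48 ; 930 × 0.171 = 159 → total 207
20–39: 1480 × 0.969 = 1434
40–59: 510 × 0.982 = 501
60+: 930 × 0.957 + 1960 × 0.592 = 890 + 1160 = 2050
→ [207, 1434, 501, 2050]
Period 2.
Births: 1434 × 0.094 = 135 ; 501 × 0.171 = 86 → total 221
20–39: 207 × 0.969 = 201
40–59: 1434 × 0.982 = 1408
60+: 501 × 0.957 + 2050 × 0.592 = 479 + 1214 = 1693
→ [221, 201, 1408, 1693]
Period 3.
Births: 201 × 0.094 = 19 ; 1408 × 0.171 = 241 → total 260
20–39: 221 × 0.969 = 214
40–59: 201 × 0.982 = 197
60+: 1408 × 0.957 + 1693 × 0.592 = 1347 + 1002 = 2349
→ [260, 214, 197, 2349]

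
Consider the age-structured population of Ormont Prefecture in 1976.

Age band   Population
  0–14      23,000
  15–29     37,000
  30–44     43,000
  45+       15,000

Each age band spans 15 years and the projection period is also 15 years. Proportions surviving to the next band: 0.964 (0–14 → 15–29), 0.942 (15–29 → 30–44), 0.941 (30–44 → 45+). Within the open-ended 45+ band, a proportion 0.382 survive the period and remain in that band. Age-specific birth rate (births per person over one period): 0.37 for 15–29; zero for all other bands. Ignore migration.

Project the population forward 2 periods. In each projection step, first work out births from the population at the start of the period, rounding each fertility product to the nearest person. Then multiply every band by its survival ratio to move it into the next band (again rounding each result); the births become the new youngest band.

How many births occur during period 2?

8204

Period 1:
Births: 37000 * 0.37 = 13690
15–29: 23000 * 0.964 = 22172
30–44: 37000 * 0.942 = 34854
45+: 43000 * 0.941 + 15000 * 0.382 = 40463 + 5730 = 46193
Giving 13690 / 22172 / 34854 / 46193.
Period 2:
Births: 22172 * 0.37 = 8204
15–29: 13690 * 0.964 = 13197
30–44: 22172 * 0.942 = 20886
45+: 34854 * 0.941 + 46193 * 0.382 = 32798 + 17646 = 50444
Giving 8204 / 13197 / 20886 / 50444.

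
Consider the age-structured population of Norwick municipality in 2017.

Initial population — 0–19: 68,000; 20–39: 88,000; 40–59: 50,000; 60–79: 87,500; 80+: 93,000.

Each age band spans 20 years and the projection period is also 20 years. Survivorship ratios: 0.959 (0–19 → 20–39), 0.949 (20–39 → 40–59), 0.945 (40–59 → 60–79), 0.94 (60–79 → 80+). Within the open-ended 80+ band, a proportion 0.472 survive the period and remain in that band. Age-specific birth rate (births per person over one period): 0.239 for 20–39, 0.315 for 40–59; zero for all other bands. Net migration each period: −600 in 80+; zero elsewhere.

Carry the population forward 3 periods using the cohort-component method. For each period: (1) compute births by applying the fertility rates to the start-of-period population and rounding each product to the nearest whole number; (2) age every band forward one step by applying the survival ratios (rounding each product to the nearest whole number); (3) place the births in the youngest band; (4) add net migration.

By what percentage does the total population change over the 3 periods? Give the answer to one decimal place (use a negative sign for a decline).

(Groups numbered youngest = 1 to oldest = 5.)
[period 1]
Births: 88000 × 0.239 = 21032, 50000 × 0.315 = 15750 → 36782
Group 2: 68000 × 0.959 = 65212
Group 3: 88000 × 0.949 = 83512
Group 4: 50000 × 0.945 = 47250
Group 5: 87500 × 0.94 + 93000 × 0.472 = 82250 + 43896 = 126146
Net migration: Group 5 − 600 → 125546
→ [36782, 65212, 83512, 47250, 125546]
[period 2]
Births: 65212 × 0.239 = 15586, 83512 × 0.315 = 26306 → 41892
Group 2: 36782 × 0.959 = 35274
Group 3: 65212 × 0.949 = 61886
Group 4: 83512 × 0.945 = 78919
Group 5: 47250 × 0.94 + 125546 × 0.472 = 44415 + 59258 = 103673
Net migration: Group 5 − 600 → 103073
→ [41892, 35274, 61886, 78919, 103073]
[period 3]
Births: 35274 × 0.239 = 8430, 61886 × 0.315 = 19494 → 27924
Group 2: 41892 × 0.959 = 40174
Group 3: 35274 × 0.949 = 33475
Group 4: 61886 × 0.945 = 58482
Group 5: 78919 × 0.94 + 103073 × 0.472 = 74184 + 48650 = 122834
Net migration: Group 5 − 600 → 122234
→ [27924, 40174, 33475, 58482, 122234]
Total: 386500 → 282289; change = -104211; percentage change = -27.0%

-27.0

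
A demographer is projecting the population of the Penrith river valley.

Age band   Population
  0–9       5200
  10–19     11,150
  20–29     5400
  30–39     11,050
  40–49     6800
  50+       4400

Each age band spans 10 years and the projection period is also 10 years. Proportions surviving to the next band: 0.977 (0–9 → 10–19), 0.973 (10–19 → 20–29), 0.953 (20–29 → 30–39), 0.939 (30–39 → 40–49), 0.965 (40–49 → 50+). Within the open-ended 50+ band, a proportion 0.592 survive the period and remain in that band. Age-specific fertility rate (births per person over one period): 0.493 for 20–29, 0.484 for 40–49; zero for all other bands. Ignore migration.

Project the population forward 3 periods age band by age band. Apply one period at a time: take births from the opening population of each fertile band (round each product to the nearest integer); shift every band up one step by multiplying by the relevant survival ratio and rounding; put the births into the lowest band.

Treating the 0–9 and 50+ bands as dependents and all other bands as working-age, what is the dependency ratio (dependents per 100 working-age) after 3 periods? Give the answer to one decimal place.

61.5

After projecting period 1:
Births: 5400 × 0.493 = 2662 ; 6800 × 0.484 = 3291 — total 5953
10–19: 5200 × 0.977 = 5080
20–29: 11150 × 0.973 = 10849
30–39: 5400 × 0.953 = 5146
40–49: 11050 × 0.939 = 10376
50+: 6800 × 0.965 + 4400 × 0.592 = 6562 + 2605 = 9167
Giving 5953 / 5080 / 10849 / 5146 / 10376 / 9167.
After projecting period 2:
Births: 10849 × 0.493 = 5349 ; 10376 × 0.484 = 5022 — total 10371
10–19: 5953 × 0.977 = 5816
20–29: 5080 × 0.973 = 4943
30–39: 10849 × 0.953 = 10339
40–49: 5146 × 0.939 = 4832
50+: 10376 × 0.965 + 9167 × 0.592 = 10013 + 5427 = 15440
Giving 10371 / 5816 / 4943 / 10339 / 4832 / 15440.
After projecting period 3:
Births: 4943 × 0.493 = 2437 ; 4832 × 0.484 = 2339 — total 4776
10–19: 10371 × 0.977 = 10132
20–29: 5816 × 0.973 = 5659
30–39: 4943 × 0.953 = 4711
40–49: 10339 × 0.939 = 9708
50+: 4832 × 0.965 + 15440 × 0.592 = 4663 + 9140 = 13803
Giving 4776 / 10132 / 5659 / 4711 / 9708 / 13803.
Dependents (band 0–9 + band 50+) = 4776 + 13803 = 18579; working-age = 30210; ratio = 18579/30210 × 100 = 61.5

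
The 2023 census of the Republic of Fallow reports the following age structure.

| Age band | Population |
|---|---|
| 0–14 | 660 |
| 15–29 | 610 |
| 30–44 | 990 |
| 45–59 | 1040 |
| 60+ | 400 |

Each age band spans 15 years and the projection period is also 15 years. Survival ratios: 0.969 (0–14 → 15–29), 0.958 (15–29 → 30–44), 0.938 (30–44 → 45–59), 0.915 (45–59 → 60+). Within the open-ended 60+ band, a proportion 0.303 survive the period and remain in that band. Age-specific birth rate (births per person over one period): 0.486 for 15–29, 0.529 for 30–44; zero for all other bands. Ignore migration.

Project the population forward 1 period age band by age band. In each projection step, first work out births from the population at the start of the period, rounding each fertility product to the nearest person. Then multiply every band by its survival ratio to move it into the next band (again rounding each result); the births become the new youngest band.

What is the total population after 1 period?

Period 1:
Births: 610 * 0.486 = 296 ; 990 * 0.529 = 524 → total 820
15–29: 660 * 0.969 = 640
30–44: 610 * 0.958 = 584
45–59: 990 * 0.938 = 929
60+: 1040 * 0.915 + 400 * 0.303 = 952 + 121 = 1073
Giving 820 / 640 / 584 / 929 / 1073.
Total after period 1: 820 + 640 + 584 + 929 + 1073 = 4046

4046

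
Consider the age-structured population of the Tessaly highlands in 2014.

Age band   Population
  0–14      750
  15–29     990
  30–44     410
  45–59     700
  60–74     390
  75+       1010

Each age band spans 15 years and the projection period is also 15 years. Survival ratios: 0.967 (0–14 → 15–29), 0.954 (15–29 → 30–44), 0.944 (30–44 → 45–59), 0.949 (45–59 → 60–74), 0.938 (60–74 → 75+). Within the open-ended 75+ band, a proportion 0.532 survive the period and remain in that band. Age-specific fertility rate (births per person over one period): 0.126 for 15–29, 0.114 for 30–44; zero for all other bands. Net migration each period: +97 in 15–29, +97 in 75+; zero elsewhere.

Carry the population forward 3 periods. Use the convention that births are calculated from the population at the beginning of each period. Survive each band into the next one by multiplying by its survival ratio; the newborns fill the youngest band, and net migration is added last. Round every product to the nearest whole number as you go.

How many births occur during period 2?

Period 1.
Births: 990 × 0.126 = 125  |  410 × 0.114 = 47 ⇒ total 172
15–29: 750 × 0.967 = 725
30–44: 990 × 0.954 = 944
45–59: 410 × 0.944 = 387
60–74: 700 × 0.949 = 664
75+: 390 × 0.938 + 1010 × 0.532 = 366 + 537 = 903
Net migration: 15–29 + 97 → 822; 75+ + 97 → 1000
Giving 172 / 822 / 944 / 387 / 664 / 1000.
Period 2.
Births: 822 × 0.126 = 104  |  944 × 0.114 = 108 ⇒ total 212
15–29: 172 × 0.967 = 166
30–44: 822 × 0.954 = 784
45–59: 944 × 0.944 = 891
60–74: 387 × 0.949 = 367
75+: 664 × 0.938 + 1000 × 0.532 = 623 + 532 = 1155
Net migration: 15–29 + 97 → 263; 75+ + 97 → 1252
Giving 212 / 263 / 784 / 891 / 367 / 1252.

212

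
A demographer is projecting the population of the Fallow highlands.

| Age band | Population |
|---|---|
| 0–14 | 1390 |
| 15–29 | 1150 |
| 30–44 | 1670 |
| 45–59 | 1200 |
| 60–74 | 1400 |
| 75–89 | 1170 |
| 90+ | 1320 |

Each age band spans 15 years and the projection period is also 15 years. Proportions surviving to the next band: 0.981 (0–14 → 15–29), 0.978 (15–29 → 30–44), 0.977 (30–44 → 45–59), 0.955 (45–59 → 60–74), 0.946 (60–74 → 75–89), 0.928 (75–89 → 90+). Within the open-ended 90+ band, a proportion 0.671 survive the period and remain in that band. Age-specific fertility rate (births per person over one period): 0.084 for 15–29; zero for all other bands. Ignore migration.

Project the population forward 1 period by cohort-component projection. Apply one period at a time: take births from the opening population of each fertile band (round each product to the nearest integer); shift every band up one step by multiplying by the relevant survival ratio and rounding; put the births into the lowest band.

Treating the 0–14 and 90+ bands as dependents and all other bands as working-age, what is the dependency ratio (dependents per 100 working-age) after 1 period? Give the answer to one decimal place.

(Groups numbered youngest = 1 to oldest = 7.)
After projecting period 1:
Births: 1150 × 0.084 = 97
Group 2: 1390 × 0.981 = 1364
Group 3: 1150 × 0.978 = 1125
Group 4: 1670 × 0.977 = 1632
Group 5: 1200 × 0.955 = 1146
Group 6: 1400 × 0.946 = 1324
Group 7: 1170 × 0.928 + 1320 × 0.671 = 1086 + 886 = 1972
Population now: 0–14=97, 15–29=1364, 30–44=1125, 45–59=1632, 60–74=1146, 75–89=1324, 90+=1972
Dependents (band 0–14 + band 90+) = 97 + 1972 = 2069; working-age = 6591; ratio = 2069/6591 × 100 = 31.4

31.4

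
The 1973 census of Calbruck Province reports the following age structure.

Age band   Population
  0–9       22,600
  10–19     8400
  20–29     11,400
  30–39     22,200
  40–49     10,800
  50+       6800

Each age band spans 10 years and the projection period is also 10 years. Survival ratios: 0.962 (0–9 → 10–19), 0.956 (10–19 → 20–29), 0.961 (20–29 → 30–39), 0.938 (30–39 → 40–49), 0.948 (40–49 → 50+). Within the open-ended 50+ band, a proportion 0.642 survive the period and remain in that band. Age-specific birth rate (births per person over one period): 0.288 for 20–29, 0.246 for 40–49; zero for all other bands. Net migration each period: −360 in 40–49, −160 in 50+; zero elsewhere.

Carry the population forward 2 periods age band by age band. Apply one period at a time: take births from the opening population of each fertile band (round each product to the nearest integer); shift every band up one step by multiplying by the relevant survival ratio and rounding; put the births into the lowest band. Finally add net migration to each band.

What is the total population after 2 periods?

79991

Numbering the bands 1..6 from youngest to oldest:
[period 1]
Births: 11400 × 0.288 = 3283, 10800 × 0.246 = 2657 → 5940
Band 2: 22600 × 0.962 = 21741
Band 3: 8400 × 0.956 = 8030
Band 4: 11400 × 0.961 = 10955
Band 5: 22200 × 0.938 = 20824
Band 6: 10800 × 0.948 + 6800 × 0.642 = 10238 + 4366 = 14604
Net migration: Band 5 − 360 → 20464; Band 6 − 160 → 14444
Giving 5940 / 21741 / 8030 / 10955 / 20464 / 14444.
[period 2]
Births: 8030 × 0.288 = 2313, 20464 × 0.246 = 5034 → 7347
Band 2: 5940 × 0.962 = 5714
Band 3: 21741 × 0.956 = 20784
Band 4: 8030 × 0.961 = 7717
Band 5: 10955 × 0.938 = 10276
Band 6: 20464 × 0.948 + 14444 × 0.642 = 19400 + 9273 = 28673
Net migration: Band 5 − 360 → 9916; Band 6 − 160 → 28513
Giving 7347 / 5714 / 20784 / 7717 / 9916 / 28513.
Total after period 2: 7347 + 5714 + 20784 + 7717 + 9916 + 28513 = 79991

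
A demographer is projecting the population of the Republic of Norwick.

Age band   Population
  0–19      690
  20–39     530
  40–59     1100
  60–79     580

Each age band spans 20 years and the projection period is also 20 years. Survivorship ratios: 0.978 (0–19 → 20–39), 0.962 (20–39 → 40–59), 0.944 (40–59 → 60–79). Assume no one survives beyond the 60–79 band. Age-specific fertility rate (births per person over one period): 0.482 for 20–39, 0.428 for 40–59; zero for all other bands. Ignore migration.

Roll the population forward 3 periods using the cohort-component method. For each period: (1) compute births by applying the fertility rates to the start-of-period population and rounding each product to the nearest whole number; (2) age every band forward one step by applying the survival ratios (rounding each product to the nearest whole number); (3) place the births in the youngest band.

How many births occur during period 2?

543

Let band 1 be 0–19 through band 4 = 60–79.
[period 1]
Births: 530 × 0.482 = 255  |  1100 × 0.428 = 471 → total 726
Band 2: 690 × 0.978 = 675
Band 3: 530 × 0.962 = 510
Band 4: 1100 × 0.944 = 1038
→ [726, 675, 510, 1038]
[period 2]
Births: 675 × 0.482 = 325  |  510 × 0.428 = 218 → total 543
Band 2: 726 × 0.978 = 710
Band 3: 675 × 0.962 = 649
Band 4: 510 × 0.944 = 481
→ [543, 710, 649, 481]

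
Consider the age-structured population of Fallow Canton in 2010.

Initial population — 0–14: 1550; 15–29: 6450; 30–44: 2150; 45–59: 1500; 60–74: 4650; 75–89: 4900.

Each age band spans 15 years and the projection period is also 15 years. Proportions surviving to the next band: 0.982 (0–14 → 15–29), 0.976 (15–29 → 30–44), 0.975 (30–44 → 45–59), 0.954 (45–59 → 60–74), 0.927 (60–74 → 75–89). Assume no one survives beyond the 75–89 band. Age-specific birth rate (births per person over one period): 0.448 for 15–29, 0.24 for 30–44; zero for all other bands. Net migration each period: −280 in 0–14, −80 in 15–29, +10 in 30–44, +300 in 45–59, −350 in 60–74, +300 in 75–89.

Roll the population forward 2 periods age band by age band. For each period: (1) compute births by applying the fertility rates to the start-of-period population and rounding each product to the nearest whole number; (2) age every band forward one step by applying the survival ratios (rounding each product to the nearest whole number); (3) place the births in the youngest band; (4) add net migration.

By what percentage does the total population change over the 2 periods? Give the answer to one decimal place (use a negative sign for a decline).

Let band 1 be 0–14 through band 6 = 75–89.
After projecting period 1:
Births: 6450 * 0.448 = 2890 ; 2150 * 0.24 = 516 ⇒ total 3406
Band 2: 1550 * 0.982 = 1522
Band 3: 6450 * 0.976 = 6295
Band 4: 2150 * 0.975 = 2096
Band 5: 1500 * 0.954 = 1431
Band 6: 4650 * 0.927 = 4311
Net migration: Band 1 − 280 → 3126; Band 2 − 80 → 1442; Band 3 + 10 → 6305; Band 4 + 300 → 2396; Band 5 − 350 → 1081; Band 6 + 300 → 4611
End of period: [3126, 1442, 6305, 2396, 1081, 4611]
After projecting period 2:
Births: 1442 * 0.448 = 646 ; 6305 * 0.24 = 1513 ⇒ total 2159
Band 2: 3126 * 0.982 = 3070
Band 3: 1442 * 0.976 = 1407
Band 4: 6305 * 0.975 = 6147
Band 5: 2396 * 0.954 = 2286
Band 6: 1081 * 0.927 = 1002
Net migration: Band 1 − 280 → 1879; Band 2 − 80 → 2990; Band 3 + 10 → 1417; Band 4 + 300 → 6447; Band 5 − 350 → 1936; Band 6 + 300 → 1302
End of period: [1879, 2990, 1417, 6447, 1936, 1302]
Total: 21200 → 15971; change = -5229; percentage change = -24.7%

-24.7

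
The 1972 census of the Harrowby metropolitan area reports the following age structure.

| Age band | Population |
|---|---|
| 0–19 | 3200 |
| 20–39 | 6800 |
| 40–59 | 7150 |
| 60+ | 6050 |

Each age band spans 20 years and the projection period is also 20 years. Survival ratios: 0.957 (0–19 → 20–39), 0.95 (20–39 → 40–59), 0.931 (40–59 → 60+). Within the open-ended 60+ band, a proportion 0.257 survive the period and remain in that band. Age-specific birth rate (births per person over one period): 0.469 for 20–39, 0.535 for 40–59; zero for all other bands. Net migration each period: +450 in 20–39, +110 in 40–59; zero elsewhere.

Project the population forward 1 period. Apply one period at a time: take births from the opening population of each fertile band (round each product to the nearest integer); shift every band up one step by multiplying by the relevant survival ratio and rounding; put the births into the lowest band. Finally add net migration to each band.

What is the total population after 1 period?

25308

Let group 1 be 0–19 through group 4 = 60+.
Period 1.
Births: 6800 × 0.469 = 3189  |  7150 × 0.535 = 3825 → 7014
Group 2: 3200 × 0.957 = 3062
Group 3: 6800 × 0.95 = 6460
Group 4: 7150 × 0.931 + 6050 × 0.257 = 6657 + 1555 = 8212
Net migration: Group 2 + 450 → 3512; Group 3 + 110 → 6570
Population now: 0–19=7014, 20–39=3512, 40–59=6570, 60+=8212
Total after period 1: 7014 + 3512 + 6570 + 8212 = 25308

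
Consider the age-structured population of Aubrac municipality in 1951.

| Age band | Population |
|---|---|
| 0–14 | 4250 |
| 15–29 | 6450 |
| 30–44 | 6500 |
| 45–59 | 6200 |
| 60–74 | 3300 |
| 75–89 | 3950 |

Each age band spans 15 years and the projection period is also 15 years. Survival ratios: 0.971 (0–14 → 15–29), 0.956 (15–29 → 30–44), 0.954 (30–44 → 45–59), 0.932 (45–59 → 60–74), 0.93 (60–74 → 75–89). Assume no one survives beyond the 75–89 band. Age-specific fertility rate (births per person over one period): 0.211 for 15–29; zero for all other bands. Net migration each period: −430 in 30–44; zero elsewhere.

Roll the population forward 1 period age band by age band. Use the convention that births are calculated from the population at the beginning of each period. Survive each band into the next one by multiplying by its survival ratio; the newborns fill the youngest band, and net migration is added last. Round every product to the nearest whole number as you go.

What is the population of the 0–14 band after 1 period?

Period 1.
Births: 6450 × 0.211 = 1361
15–29: 4250 × 0.971 = 4127
30–44: 6450 × 0.956 = 6166
45–59: 6500 × 0.954 = 6201
60–74: 6200 × 0.932 = 5778
75–89: 3300 × 0.93 = 3069
Net migration: 30–44 − 430 → 5736
End of period: [1361, 4127, 5736, 6201, 5778, 3069]

1361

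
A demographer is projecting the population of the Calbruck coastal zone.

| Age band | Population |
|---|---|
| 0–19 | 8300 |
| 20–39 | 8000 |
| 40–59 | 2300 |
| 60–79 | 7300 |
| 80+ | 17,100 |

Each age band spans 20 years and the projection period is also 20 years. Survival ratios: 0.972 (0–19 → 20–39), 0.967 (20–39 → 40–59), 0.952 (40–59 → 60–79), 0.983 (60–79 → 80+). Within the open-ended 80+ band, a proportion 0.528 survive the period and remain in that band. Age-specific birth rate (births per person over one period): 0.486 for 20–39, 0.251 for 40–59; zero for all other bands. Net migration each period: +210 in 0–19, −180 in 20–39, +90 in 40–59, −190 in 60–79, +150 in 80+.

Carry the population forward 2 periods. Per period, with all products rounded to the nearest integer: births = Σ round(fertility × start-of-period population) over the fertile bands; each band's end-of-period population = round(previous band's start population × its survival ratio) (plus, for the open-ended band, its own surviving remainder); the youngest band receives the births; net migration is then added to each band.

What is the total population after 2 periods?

— Period 1 —
Births: 8000 × 0.486 = 3888, 2300 × 0.251 = 577 → total 4465
20–39: 8300 × 0.972 = 8068
40–59: 8000 × 0.967 = 7736
60–79: 2300 × 0.952 = 2190
80+: 7300 × 0.983 + 17100 × 0.528 = 7176 + 9029 = 16205
Net migration: 0–19 + 210 → 4675; 20–39 − 180 → 7888; 40–59 + 90 → 7826; 60–79 − 190 → 2000; 80+ + 150 → 16355
→ [4675, 7888, 7826, 2000, 16355]
— Period 2 —
Births: 7888 × 0.486 = 3834, 7826 × 0.251 = 1964 → total 5798
20–39: 4675 × 0.972 = 4544
40–59: 7888 × 0.967 = 7628
60–79: 7826 × 0.952 = 7450
80+: 2000 × 0.983 + 16355 × 0.528 = 1966 + 8635 = 10601
Net migration: 0–19 + 210 → 6008; 20–39 − 180 → 4364; 40–59 + 90 → 7718; 60–79 − 190 → 7260; 80+ + 150 → 10751
→ [6008, 4364, 7718, 7260, 10751]
Total after period 2: 6008 + 4364 + 7718 + 7260 + 10751 = 36101

36101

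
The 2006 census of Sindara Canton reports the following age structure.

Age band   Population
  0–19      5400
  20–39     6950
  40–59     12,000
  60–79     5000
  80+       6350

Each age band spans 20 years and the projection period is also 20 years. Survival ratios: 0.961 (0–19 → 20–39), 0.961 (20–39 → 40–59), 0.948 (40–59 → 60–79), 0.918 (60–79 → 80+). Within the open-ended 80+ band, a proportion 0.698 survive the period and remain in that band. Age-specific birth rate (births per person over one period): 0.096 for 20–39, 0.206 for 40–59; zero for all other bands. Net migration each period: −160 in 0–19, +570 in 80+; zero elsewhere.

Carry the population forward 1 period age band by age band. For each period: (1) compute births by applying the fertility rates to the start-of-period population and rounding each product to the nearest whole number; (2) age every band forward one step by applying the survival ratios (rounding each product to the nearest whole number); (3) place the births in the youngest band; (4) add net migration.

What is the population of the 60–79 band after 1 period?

Let band 1 be 0–19 through band 5 = 80+.
— Period 1 —
Births: 6950 × 0.096 = 667, 12000 × 0.206 = 2472 → total 3139
Band 2: 5400 × 0.961 = 5189
Band 3: 6950 × 0.961 = 6679
Band 4: 12000 × 0.948 = 11376
Band 5: 5000 × 0.918 + 6350 × 0.698 = 4590 + 4432 = 9022
Net migration: Band 1 − 160 → 2979; Band 5 + 570 → 9592
Giving 2979 / 5189 / 6679 / 11376 / 9592.

11376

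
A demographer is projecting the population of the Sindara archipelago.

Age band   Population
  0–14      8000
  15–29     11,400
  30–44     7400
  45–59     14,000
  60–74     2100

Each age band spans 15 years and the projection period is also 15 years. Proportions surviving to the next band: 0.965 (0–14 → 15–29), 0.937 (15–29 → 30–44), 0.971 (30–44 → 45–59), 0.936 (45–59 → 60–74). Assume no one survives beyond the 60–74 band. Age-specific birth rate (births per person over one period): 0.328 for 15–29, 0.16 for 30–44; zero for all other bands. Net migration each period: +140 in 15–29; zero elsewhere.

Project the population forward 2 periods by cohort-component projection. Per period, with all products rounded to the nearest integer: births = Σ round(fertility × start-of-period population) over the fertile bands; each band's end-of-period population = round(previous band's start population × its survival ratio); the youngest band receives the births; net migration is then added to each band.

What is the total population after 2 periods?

Call the groups 1 to 5, youngest first.
[period 1]
Births: 11400 × 0.328 = 3739  |  7400 × 0.16 = 1184 → total 4923
Group 2: 8000 × 0.965 = 7720
Group 3: 11400 × 0.937 = 10682
Group 4: 7400 × 0.971 = 7185
Group 5: 14000 × 0.936 = 13104
Net migration: Group 2 + 140 → 7860
Population now: 0–14=4923, 15–29=7860, 30–44=10682, 45–59=7185, 60–74=13104
[period 2]
Births: 7860 × 0.328 = 2578  |  10682 × 0.16 = 1709 → total 4287
Group 2: 4923 × 0.965 = 4751
Group 3: 7860 × 0.937 = 7365
Group 4: 10682 × 0.971 = 10372
Group 5: 7185 × 0.936 = 6725
Net migration: Group 2 + 140 → 4891
Population now: 0–14=4287, 15–29=4891, 30–44=7365, 45–59=10372, 60–74=6725
Total after period 2: 4287 + 4891 + 7365 + 10372 + 6725 = 33640

33640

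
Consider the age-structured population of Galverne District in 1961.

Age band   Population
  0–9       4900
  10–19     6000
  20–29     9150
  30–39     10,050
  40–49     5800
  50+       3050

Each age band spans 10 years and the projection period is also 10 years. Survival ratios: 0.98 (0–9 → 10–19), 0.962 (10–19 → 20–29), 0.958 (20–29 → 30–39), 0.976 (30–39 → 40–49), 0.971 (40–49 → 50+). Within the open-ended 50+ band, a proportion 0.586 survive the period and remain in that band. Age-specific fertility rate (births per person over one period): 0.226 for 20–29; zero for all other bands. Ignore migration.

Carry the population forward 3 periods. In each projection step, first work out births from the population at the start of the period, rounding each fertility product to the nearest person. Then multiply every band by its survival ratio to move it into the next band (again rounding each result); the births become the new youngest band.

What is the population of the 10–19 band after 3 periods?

1278

[period 1]
Births: 9150 × 0.226 = 2068
10–19: 4900 × 0.98 = 4802
20–29: 6000 × 0.962 = 5772
30–39: 9150 × 0.958 = 8766
40–49: 10050 × 0.976 = 9809
50+: 5800 × 0.971 + 3050 × 0.586 = 5632 + 1787 = 7419
→ [2068, 4802, 5772, 8766, 9809, 7419]
[period 2]
Births: 5772 × 0.226 = 1304
10–19: 2068 × 0.98 = 2027
20–29: 4802 × 0.962 = 4620
30–39: 5772 × 0.958 = 5530
40–49: 8766 × 0.976 = 8556
50+: 9809 × 0.971 + 7419 × 0.586 = 9525 + 4348 = 13873
→ [1304, 2027, 4620, 5530, 8556, 13873]
[period 3]
Births: 4620 × 0.226 = 1044
10–19: 1304 × 0.98 = 1278
20–29: 2027 × 0.962 = 1950
30–39: 4620 × 0.958 = 4426
40–49: 5530 × 0.976 = 5397
50+: 8556 × 0.971 + 13873 × 0.586 = 8308 + 8130 = 16438
→ [1044, 1278, 1950, 4426, 5397, 16438]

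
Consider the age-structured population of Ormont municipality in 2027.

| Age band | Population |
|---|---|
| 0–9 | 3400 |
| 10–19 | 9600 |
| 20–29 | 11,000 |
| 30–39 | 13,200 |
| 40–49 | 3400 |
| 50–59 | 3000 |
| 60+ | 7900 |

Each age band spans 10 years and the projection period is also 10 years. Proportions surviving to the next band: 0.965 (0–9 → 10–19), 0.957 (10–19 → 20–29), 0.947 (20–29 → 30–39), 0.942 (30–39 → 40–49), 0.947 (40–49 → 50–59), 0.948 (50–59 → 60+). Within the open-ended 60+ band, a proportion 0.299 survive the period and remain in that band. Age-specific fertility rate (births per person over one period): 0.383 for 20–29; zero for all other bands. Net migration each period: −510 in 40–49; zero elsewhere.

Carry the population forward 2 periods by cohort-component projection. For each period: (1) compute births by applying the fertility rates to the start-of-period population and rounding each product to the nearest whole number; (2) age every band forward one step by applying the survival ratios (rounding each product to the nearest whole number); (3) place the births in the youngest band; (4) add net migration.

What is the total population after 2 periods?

Call the bands 1 to 7, youngest first.
Period 1:
Births: 11000 * 0.383 = 4213
Band 2: 3400 * 0.965 = 3281
Band 3: 9600 * 0.957 = 9187
Band 4: 11000 * 0.947 = 10417
Band 5: 13200 * 0.942 = 12434
Band 6: 3400 * 0.947 = 3220
Band 7: 3000 * 0.948 + 7900 * 0.299 = 2844 + 2362 = 5206
Net migration: Band 5 − 510 → 11924
→ [4213, 3281, 9187, 10417, 11924, 3220, 5206]
Period 2:
Births: 9187 * 0.383 = 3519
Band 2: 4213 * 0.965 = 4066
Band 3: 3281 * 0.957 = 3140
Band 4: 9187 * 0.947 = 8700
Band 5: 10417 * 0.942 = 9813
Band 6: 11924 * 0.947 = 11292
Band 7: 3220 * 0.948 + 5206 * 0.299 = 3053 + 1557 = 4610
Net migration: Band 5 − 510 → 9303
→ [3519, 4066, 3140, 8700, 9303, 11292, 4610]
Total after period 2: 3519 + 4066 + 3140 + 8700 + 9303 + 11292 + 4610 = 44630

44630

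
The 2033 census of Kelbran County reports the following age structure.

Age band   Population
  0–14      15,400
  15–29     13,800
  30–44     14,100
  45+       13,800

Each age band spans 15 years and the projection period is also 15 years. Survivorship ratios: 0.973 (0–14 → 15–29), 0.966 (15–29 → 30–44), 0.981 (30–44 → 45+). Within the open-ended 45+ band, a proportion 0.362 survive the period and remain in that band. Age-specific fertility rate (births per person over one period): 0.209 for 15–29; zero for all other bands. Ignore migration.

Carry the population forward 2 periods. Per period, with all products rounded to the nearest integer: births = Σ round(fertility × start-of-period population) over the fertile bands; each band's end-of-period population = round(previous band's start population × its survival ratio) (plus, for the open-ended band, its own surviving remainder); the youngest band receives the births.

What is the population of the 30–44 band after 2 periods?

(Groups numbered youngest = 1 to oldest = 4.)
[period 1]
Births: 13800 * 0.209 = 2884
Group 2: 15400 * 0.973 = 14984
Group 3: 13800 * 0.966 = 13331
Group 4: 14100 * 0.981 + 13800 * 0.362 = 13832 + 4996 = 18828
End of period: [2884, 14984, 13331, 18828]
[period 2]
Births: 14984 * 0.209 = 3132
Group 2: 2884 * 0.973 = 2806
Group 3: 14984 * 0.966 = 14475
Group 4: 13331 * 0.981 + 18828 * 0.362 = 13078 + 6816 = 19894
End of period: [3132, 2806, 14475, 19894]

14475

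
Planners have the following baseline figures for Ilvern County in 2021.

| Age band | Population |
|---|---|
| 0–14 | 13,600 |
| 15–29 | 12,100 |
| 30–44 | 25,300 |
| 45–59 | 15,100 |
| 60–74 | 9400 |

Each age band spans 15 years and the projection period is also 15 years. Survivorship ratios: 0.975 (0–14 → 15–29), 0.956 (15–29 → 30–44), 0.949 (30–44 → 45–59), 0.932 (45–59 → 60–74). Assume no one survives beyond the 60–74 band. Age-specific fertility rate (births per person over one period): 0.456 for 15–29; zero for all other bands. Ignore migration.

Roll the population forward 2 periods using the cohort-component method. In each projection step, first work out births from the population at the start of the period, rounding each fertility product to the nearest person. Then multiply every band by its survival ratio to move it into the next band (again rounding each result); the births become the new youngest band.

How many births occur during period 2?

6047

Call the bands 1 to 5, youngest first.
[period 1]
Births: 12100 × 0.456 = 5518
Band 2: 13600 × 0.975 = 13260
Band 3: 12100 × 0.956 = 11568
Band 4: 25300 × 0.949 = 24010
Band 5: 15100 × 0.932 = 14073
End of period: [5518, 13260, 11568, 24010, 14073]
[period 2]
Births: 13260 × 0.456 = 6047
Band 2: 5518 × 0.975 = 5380
Band 3: 13260 × 0.956 = 12677
Band 4: 11568 × 0.949 = 10978
Band 5: 24010 × 0.932 = 22377
End of period: [6047, 5380, 12677, 10978, 22377]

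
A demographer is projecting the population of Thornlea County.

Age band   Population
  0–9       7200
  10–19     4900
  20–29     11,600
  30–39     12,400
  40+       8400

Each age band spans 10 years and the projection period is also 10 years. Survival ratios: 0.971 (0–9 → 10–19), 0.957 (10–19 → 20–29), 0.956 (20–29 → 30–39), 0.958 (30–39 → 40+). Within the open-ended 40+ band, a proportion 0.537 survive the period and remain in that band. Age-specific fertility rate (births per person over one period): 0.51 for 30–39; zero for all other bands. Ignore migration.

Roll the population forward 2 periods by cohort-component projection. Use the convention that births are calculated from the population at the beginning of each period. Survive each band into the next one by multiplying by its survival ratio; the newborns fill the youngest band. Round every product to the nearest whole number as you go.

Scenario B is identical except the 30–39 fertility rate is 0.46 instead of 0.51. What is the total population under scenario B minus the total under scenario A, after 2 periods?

Period 1:
Births: 12400 × 0.51 = 6324
10–19: 7200 × 0.971 = 6991
20–29: 4900 × 0.957 = 4689
30–39: 11600 × 0.956 = 11090
40+: 12400 × 0.958 + 8400 × 0.537 = 11879 + 4511 = 16390
→ [6324, 6991, 4689, 11090, 16390]
Period 2:
Births: 11090 × 0.51 = 5656
10–19: 6324 × 0.971 = 6141
20–29: 6991 × 0.957 = 6690
30–39: 4689 × 0.956 = 4483
40+: 11090 × 0.958 + 16390 × 0.537 = 10624 + 8801 = 19425
→ [5656, 6141, 6690, 4483, 19425]
Scenario A total after 2 periods: 42395
Scenario B projection —
Period 1:
Births: 12400 × 0.46 = 5704
10–19: 7200 × 0.971 = 6991
20–29: 4900 × 0.957 = 4689
30–39: 11600 × 0.956 = 11090
40+: 12400 × 0.958 + 8400 × 0.537 = 11879 + 4511 = 16390
→ [5704, 6991, 4689, 11090, 16390]
Period 2:
Births: 11090 × 0.46 = 5101
10–19: 5704 × 0.971 = 5539
20–29: 6991 × 0.957 = 6690
30–39: 4689 × 0.956 = 4483
40+: 11090 × 0.958 + 16390 × 0.537 = 10624 + 8801 = 19425
→ [5101, 5539, 6690, 4483, 19425]
Scenario B total after 2 periods: 41238
Difference B − A = 41238 − 42395 = -1157

-1157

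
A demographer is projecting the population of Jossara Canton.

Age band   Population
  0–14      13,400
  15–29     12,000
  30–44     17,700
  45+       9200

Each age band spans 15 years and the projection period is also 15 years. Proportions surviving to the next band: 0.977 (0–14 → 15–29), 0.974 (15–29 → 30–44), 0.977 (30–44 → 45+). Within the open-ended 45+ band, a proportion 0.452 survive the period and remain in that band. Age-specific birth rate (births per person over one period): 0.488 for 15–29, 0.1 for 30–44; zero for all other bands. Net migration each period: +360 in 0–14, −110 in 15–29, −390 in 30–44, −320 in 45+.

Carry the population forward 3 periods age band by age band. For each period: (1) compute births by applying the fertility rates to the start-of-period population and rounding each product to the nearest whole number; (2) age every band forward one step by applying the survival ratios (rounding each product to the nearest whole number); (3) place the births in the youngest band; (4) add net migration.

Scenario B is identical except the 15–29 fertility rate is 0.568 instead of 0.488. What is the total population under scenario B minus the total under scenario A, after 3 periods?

3077

Call the bands 1 to 4, youngest first.
Period 1.
Births: 12000 * 0.488 = 5856  |  17700 * 0.1 = 1770 ⇒ total 7626
Band 2: 13400 * 0.977 = 13092
Band 3: 12000 * 0.974 = 11688
Band 4: 17700 * 0.977 + 9200 * 0.452 = 17293 + 4158 = 21451
Net migration: Band 1 + 360 → 7986; Band 2 − 110 → 12982; Band 3 − 390 → 11298; Band 4 − 320 → 21131
End of period: [7986, 12982, 11298, 21131]
Period 2.
Births: 12982 * 0.488 = 6335  |  11298 * 0.1 = 1130 ⇒ total 7465
Band 2: 7986 * 0.977 = 7802
Band 3: 12982 * 0.974 = 12644
Band 4: 11298 * 0.977 + 21131 * 0.452 = 11038 + 9551 = 20589
Net migration: Band 1 + 360 → 7825; Band 2 − 110 → 7692; Band 3 − 390 → 12254; Band 4 − 320 → 20269
End of period: [7825, 7692, 12254, 20269]
Period 3.
Births: 7692 * 0.488 = 3754  |  12254 * 0.1 = 1225 ⇒ total 4979
Band 2: 7825 * 0.977 = 7645
Band 3: 7692 * 0.974 = 7492
Band 4: 12254 * 0.977 + 20269 * 0.452 = 11972 + 9162 = 21134
Net migration: Band 1 + 360 → 5339; Band 2 − 110 → 7535; Band 3 − 390 → 7102; Band 4 − 320 → 20814
End of period: [5339, 7535, 7102, 20814]
Scenario A total after 3 periods: 40790
Scenario B projection —
Period 1.
Births: 12000 * 0.568 = 6816  |  17700 * 0.1 = 1770 ⇒ total 8586
Band 2: 13400 * 0.977 = 13092
Band 3: 12000 * 0.974 = 11688
Band 4: 17700 * 0.977 + 9200 * 0.452 = 17293 + 4158 = 21451
Net migration: Band 1 + 360 → 8946; Band 2 − 110 → 12982; Band 3 − 390 → 11298; Band 4 − 320 → 21131
End of period: [8946, 12982, 11298, 21131]
Period 2.
Births: 12982 * 0.568 = 7374  |  11298 * 0.1 = 1130 ⇒ total 8504
Band 2: 8946 * 0.977 = 8740
Band 3: 12982 * 0.974 = 12644
Band 4: 11298 * 0.977 + 21131 * 0.452 = 11038 + 9551 = 20589
Net migration: Band 1 + 360 → 8864; Band 2 − 110 → 8630; Band 3 − 390 → 12254; Band 4 − 320 → 20269
End of period: [8864, 8630, 12254, 20269]
Period 3.
Births: 8630 * 0.568 = 4902  |  12254 * 0.1 = 1225 ⇒ total 6127
Band 2: 8864 * 0.977 = 8660
Band 3: 8630 * 0.974 = 8406
Band 4: 12254 * 0.977 + 20269 * 0.452 = 11972 + 9162 = 21134
Net migration: Band 1 + 360 → 6487; Band 2 − 110 → 8550; Band 3 − 390 → 8016; Band 4 − 320 → 20814
End of period: [6487, 8550, 8016, 20814]
Scenario B total after 3 periods: 43867
Difference B − A = 43867 − 40790 = 3077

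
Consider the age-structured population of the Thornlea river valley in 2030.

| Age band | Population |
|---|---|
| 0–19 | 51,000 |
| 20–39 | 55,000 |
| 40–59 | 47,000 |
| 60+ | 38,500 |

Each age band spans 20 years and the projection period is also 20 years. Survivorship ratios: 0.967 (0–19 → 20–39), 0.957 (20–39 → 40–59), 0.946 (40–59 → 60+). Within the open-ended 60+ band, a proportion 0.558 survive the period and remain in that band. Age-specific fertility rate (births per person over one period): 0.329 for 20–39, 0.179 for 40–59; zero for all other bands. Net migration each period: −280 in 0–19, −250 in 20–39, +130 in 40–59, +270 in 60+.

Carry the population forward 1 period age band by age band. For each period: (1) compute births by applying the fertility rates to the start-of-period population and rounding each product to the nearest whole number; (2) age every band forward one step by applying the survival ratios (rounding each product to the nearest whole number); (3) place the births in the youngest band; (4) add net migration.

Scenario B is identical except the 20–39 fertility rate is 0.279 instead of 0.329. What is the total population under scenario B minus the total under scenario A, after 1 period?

-2750

(Bands numbered youngest = 1 to oldest = 4.)
Period 1:
Births: 55000 × 0.329 = 18095, 47000 × 0.179 = 8413 → total 26508
Band 2: 51000 × 0.967 = 49317
Band 3: 55000 × 0.957 = 52635
Band 4: 47000 × 0.946 + 38500 × 0.558 = 44462 + 21483 = 65945
Net migration: Band 1 − 280 → 26228; Band 2 − 250 → 49067; Band 3 + 130 → 52765; Band 4 + 270 → 66215
Population now: 0–19=26228, 20–39=49067, 40–59=52765, 60+=66215
Scenario A total after 1 period: 194275
Scenario B projection —
Period 1:
Births: 55000 × 0.279 = 15345, 47000 × 0.179 = 8413 → total 23758
Band 2: 51000 × 0.967 = 49317
Band 3: 55000 × 0.957 = 52635
Band 4: 47000 × 0.946 + 38500 × 0.558 = 44462 + 21483 = 65945
Net migration: Band 1 − 280 → 23478; Band 2 − 250 → 49067; Band 3 + 130 → 52765; Band 4 + 270 → 66215
Population now: 0–19=23478, 20–39=49067, 40–59=52765, 60+=66215
Scenario B total after 1 period: 191525
Difference B − A = 191525 − 194275 = -2750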